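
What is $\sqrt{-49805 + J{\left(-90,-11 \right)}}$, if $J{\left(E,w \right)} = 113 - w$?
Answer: $i \sqrt{49681} \approx 222.89 i$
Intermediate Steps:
$\sqrt{-49805 + J{\left(-90,-11 \right)}} = \sqrt{-49805 + \left(113 - -11\right)} = \sqrt{-49805 + \left(113 + 11\right)} = \sqrt{-49805 + 124} = \sqrt{-49681} = i \sqrt{49681}$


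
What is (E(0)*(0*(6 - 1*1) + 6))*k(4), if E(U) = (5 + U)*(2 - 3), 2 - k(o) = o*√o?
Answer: 180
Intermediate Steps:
k(o) = 2 - o^(3/2) (k(o) = 2 - o*√o = 2 - o^(3/2))
E(U) = -5 - U (E(U) = (5 + U)*(-1) = -5 - U)
(E(0)*(0*(6 - 1*1) + 6))*k(4) = ((-5 - 1*0)*(0*(6 - 1*1) + 6))*(2 - 4^(3/2)) = ((-5 + 0)*(0*(6 - 1) + 6))*(2 - 1*8) = (-5*(0*5 + 6))*(2 - 8) = -5*(0 + 6)*(-6) = -5*6*(-6) = -30*(-6) = 180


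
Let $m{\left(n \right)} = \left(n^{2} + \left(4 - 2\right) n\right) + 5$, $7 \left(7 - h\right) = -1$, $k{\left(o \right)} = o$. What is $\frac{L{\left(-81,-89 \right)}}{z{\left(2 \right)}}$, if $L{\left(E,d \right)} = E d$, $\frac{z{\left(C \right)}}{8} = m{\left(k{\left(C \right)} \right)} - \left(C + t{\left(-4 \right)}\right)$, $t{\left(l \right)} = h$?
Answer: $\frac{1869}{8} \approx 233.63$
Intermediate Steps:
$h = \frac{50}{7}$ ($h = 7 - - \frac{1}{7} = 7 + \frac{1}{7} = \frac{50}{7} \approx 7.1429$)
$t{\left(l \right)} = \frac{50}{7}$
$m{\left(n \right)} = 5 + n^{2} + 2 n$ ($m{\left(n \right)} = \left(n^{2} + 2 n\right) + 5 = 5 + n^{2} + 2 n$)
$z{\left(C \right)} = - \frac{120}{7} + 8 C + 8 C^{2}$ ($z{\left(C \right)} = 8 \left(\left(5 + C^{2} + 2 C\right) - \left(C + \frac{50}{7}\right)\right) = 8 \left(\left(5 + C^{2} + 2 C\right) - \left(\frac{50}{7} + C\right)\right) = 8 \left(- \frac{15}{7} + C + C^{2}\right) = - \frac{120}{7} + 8 C + 8 C^{2}$)
$\frac{L{\left(-81,-89 \right)}}{z{\left(2 \right)}} = \frac{\left(-81\right) \left(-89\right)}{- \frac{120}{7} + 8 \cdot 2 + 8 \cdot 2^{2}} = \frac{7209}{- \frac{120}{7} + 16 + 8 \cdot 4} = \frac{7209}{- \frac{120}{7} + 16 + 32} = \frac{7209}{\frac{216}{7}} = 7209 \cdot \frac{7}{216} = \frac{1869}{8}$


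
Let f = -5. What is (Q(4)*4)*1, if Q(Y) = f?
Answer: -20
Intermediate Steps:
Q(Y) = -5
(Q(4)*4)*1 = -5*4*1 = -20*1 = -20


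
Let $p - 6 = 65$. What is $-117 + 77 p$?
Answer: $5350$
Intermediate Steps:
$p = 71$ ($p = 6 + 65 = 71$)
$-117 + 77 p = -117 + 77 \cdot 71 = -117 + 5467 = 5350$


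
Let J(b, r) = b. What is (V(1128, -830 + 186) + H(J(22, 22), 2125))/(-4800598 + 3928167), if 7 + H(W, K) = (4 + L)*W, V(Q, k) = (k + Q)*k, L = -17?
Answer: 311989/872431 ≈ 0.35761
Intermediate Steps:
V(Q, k) = k*(Q + k) (V(Q, k) = (Q + k)*k = k*(Q + k))
H(W, K) = -7 - 13*W (H(W, K) = -7 + (4 - 17)*W = -7 - 13*W)
(V(1128, -830 + 186) + H(J(22, 22), 2125))/(-4800598 + 3928167) = ((-830 + 186)*(1128 + (-830 + 186)) + (-7 - 13*22))/(-4800598 + 3928167) = (-644*(1128 - 644) + (-7 - 286))/(-872431) = (-644*484 - 293)*(-1/872431) = (-311696 - 293)*(-1/872431) = -311989*(-1/872431) = 311989/872431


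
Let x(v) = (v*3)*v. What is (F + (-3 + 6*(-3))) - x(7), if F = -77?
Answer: -245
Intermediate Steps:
x(v) = 3*v**2 (x(v) = (3*v)*v = 3*v**2)
(F + (-3 + 6*(-3))) - x(7) = (-77 + (-3 + 6*(-3))) - 3*7**2 = (-77 + (-3 - 18)) - 3*49 = (-77 - 21) - 1*147 = -98 - 147 = -245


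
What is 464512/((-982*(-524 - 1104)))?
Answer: 58064/199837 ≈ 0.29056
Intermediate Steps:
464512/((-982*(-524 - 1104))) = 464512/((-982*(-1628))) = 464512/1598696 = 464512*(1/1598696) = 58064/199837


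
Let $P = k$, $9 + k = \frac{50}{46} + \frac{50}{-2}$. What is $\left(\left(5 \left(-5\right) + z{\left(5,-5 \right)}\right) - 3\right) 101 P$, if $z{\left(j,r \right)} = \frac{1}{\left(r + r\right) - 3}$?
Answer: $\frac{27906805}{299} \approx 93334.0$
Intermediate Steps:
$z{\left(j,r \right)} = \frac{1}{-3 + 2 r}$ ($z{\left(j,r \right)} = \frac{1}{2 r - 3} = \frac{1}{-3 + 2 r}$)
$k = - \frac{757}{23}$ ($k = -9 + \left(\frac{50}{46} + \frac{50}{-2}\right) = -9 + \left(50 \cdot \frac{1}{46} + 50 \left(- \frac{1}{2}\right)\right) = -9 + \left(\frac{25}{23} - 25\right) = -9 - \frac{550}{23} = - \frac{757}{23} \approx -32.913$)
$P = - \frac{757}{23} \approx -32.913$
$\left(\left(5 \left(-5\right) + z{\left(5,-5 \right)}\right) - 3\right) 101 P = \left(\left(5 \left(-5\right) + \frac{1}{-3 + 2 \left(-5\right)}\right) - 3\right) 101 \left(- \frac{757}{23}\right) = \left(\left(-25 + \frac{1}{-3 - 10}\right) - 3\right) 101 \left(- \frac{757}{23}\right) = \left(\left(-25 + \frac{1}{-13}\right) - 3\right) 101 \left(- \frac{757}{23}\right) = \left(\left(-25 - \frac{1}{13}\right) - 3\right) 101 \left(- \frac{757}{23}\right) = \left(- \frac{326}{13} - 3\right) 101 \left(- \frac{757}{23}\right) = \left(- \frac{365}{13}\right) 101 \left(- \frac{757}{23}\right) = \left(- \frac{36865}{13}\right) \left(- \frac{757}{23}\right) = \frac{27906805}{299}$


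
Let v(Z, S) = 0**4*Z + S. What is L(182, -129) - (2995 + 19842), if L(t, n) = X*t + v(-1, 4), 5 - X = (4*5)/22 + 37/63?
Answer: -2197339/99 ≈ -22195.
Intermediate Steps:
v(Z, S) = S (v(Z, S) = 0*Z + S = 0 + S = S)
X = 2428/693 (X = 5 - ((4*5)/22 + 37/63) = 5 - (20*(1/22) + 37*(1/63)) = 5 - (10/11 + 37/63) = 5 - 1*1037/693 = 5 - 1037/693 = 2428/693 ≈ 3.5036)
L(t, n) = 4 + 2428*t/693 (L(t, n) = 2428*t/693 + 4 = 4 + 2428*t/693)
L(182, -129) - (2995 + 19842) = (4 + (2428/693)*182) - (2995 + 19842) = (4 + 63128/99) - 1*22837 = 63524/99 - 22837 = -2197339/99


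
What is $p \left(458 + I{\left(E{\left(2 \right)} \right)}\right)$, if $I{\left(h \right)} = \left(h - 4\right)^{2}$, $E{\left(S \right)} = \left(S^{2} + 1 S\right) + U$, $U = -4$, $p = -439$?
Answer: $-202818$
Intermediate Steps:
$E{\left(S \right)} = -4 + S + S^{2}$ ($E{\left(S \right)} = \left(S^{2} + 1 S\right) - 4 = \left(S^{2} + S\right) - 4 = \left(S + S^{2}\right) - 4 = -4 + S + S^{2}$)
$I{\left(h \right)} = \left(-4 + h\right)^{2}$
$p \left(458 + I{\left(E{\left(2 \right)} \right)}\right) = - 439 \left(458 + \left(-4 + \left(-4 + 2 + 2^{2}\right)\right)^{2}\right) = - 439 \left(458 + \left(-4 + \left(-4 + 2 + 4\right)\right)^{2}\right) = - 439 \left(458 + \left(-4 + 2\right)^{2}\right) = - 439 \left(458 + \left(-2\right)^{2}\right) = - 439 \left(458 + 4\right) = \left(-439\right) 462 = -202818$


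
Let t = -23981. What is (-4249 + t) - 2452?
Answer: -30682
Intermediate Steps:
(-4249 + t) - 2452 = (-4249 - 23981) - 2452 = -28230 - 2452 = -30682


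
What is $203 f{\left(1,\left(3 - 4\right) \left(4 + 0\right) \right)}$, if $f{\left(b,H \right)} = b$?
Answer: $203$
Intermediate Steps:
$203 f{\left(1,\left(3 - 4\right) \left(4 + 0\right) \right)} = 203 \cdot 1 = 203$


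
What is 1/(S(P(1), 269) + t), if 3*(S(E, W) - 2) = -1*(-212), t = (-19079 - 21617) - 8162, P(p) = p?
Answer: -3/146356 ≈ -2.0498e-5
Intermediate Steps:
t = -48858 (t = -40696 - 8162 = -48858)
S(E, W) = 218/3 (S(E, W) = 2 + (-1*(-212))/3 = 2 + (1/3)*212 = 2 + 212/3 = 218/3)
1/(S(P(1), 269) + t) = 1/(218/3 - 48858) = 1/(-146356/3) = -3/146356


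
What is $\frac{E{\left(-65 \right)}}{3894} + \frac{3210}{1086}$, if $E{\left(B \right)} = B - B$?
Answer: $\frac{535}{181} \approx 2.9558$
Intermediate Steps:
$E{\left(B \right)} = 0$
$\frac{E{\left(-65 \right)}}{3894} + \frac{3210}{1086} = \frac{0}{3894} + \frac{3210}{1086} = 0 \cdot \frac{1}{3894} + 3210 \cdot \frac{1}{1086} = 0 + \frac{535}{181} = \frac{535}{181}$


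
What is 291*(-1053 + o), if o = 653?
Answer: -116400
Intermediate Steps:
291*(-1053 + o) = 291*(-1053 + 653) = 291*(-400) = -116400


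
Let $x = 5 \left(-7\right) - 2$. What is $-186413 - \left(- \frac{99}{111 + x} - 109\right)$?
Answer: $- \frac{13786397}{74} \approx -1.863 \cdot 10^{5}$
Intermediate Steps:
$x = -37$ ($x = -35 - 2 = -37$)
$-186413 - \left(- \frac{99}{111 + x} - 109\right) = -186413 - \left(- \frac{99}{111 - 37} - 109\right) = -186413 - \left(- \frac{99}{74} - 109\right) = -186413 - - \frac{8165}{74} = -186413 + \frac{8165}{74} = - \frac{13786397}{74}$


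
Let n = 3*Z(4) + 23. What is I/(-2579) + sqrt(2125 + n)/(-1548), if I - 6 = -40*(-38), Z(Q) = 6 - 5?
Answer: -1526/2579 - sqrt(239)/516 ≈ -0.62166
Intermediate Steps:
Z(Q) = 1
I = 1526 (I = 6 - 40*(-38) = 6 + 1520 = 1526)
n = 26 (n = 3*1 + 23 = 3 + 23 = 26)
I/(-2579) + sqrt(2125 + n)/(-1548) = 1526/(-2579) + sqrt(2125 + 26)/(-1548) = 1526*(-1/2579) + sqrt(2151)*(-1/1548) = -1526/2579 + (3*sqrt(239))*(-1/1548) = -1526/2579 - sqrt(239)/516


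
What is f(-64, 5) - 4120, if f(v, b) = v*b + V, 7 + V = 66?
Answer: -4381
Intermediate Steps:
V = 59 (V = -7 + 66 = 59)
f(v, b) = 59 + b*v (f(v, b) = v*b + 59 = b*v + 59 = 59 + b*v)
f(-64, 5) - 4120 = (59 + 5*(-64)) - 4120 = (59 - 320) - 4120 = -261 - 4120 = -4381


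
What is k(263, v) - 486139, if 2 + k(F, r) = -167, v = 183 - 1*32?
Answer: -486308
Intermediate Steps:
v = 151 (v = 183 - 32 = 151)
k(F, r) = -169 (k(F, r) = -2 - 167 = -169)
k(263, v) - 486139 = -169 - 486139 = -486308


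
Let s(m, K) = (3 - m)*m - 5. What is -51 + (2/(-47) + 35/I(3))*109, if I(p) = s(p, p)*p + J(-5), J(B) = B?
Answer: -46321/188 ≈ -246.39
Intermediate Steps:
s(m, K) = -5 + m*(3 - m) (s(m, K) = m*(3 - m) - 5 = -5 + m*(3 - m))
I(p) = -5 + p*(-5 - p² + 3*p) (I(p) = (-5 - p² + 3*p)*p - 5 = p*(-5 - p² + 3*p) - 5 = -5 + p*(-5 - p² + 3*p))
-51 + (2/(-47) + 35/I(3))*109 = -51 + (2/(-47) + 35/(-5 - 1*3*(5 + 3² - 3*3)))*109 = -51 + (2*(-1/47) + 35/(-5 - 1*3*(5 + 9 - 9)))*109 = -51 + (-2/47 + 35/(-5 - 1*3*5))*109 = -51 + (-2/47 + 35/(-5 - 15))*109 = -51 + (-2/47 + 35/(-20))*109 = -51 + (-2/47 + 35*(-1/20))*109 = -51 + (-2/47 - 7/4)*109 = -51 - 337/188*109 = -51 - 36733/188 = -46321/188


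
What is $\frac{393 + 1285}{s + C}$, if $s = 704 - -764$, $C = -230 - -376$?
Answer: $\frac{839}{807} \approx 1.0397$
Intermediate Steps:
$C = 146$ ($C = -230 + 376 = 146$)
$s = 1468$ ($s = 704 + 764 = 1468$)
$\frac{393 + 1285}{s + C} = \frac{393 + 1285}{1468 + 146} = \frac{1}{1614} \cdot 1678 = \frac{839}{807}$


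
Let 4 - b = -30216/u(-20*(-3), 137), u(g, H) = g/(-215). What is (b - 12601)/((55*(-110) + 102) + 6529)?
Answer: -120871/581 ≈ -208.04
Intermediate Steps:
u(g, H) = -g/215 (u(g, H) = g*(-1/215) = -g/215)
b = -108270 (b = 4 - (-30216)/((-(-4)*(-3)/43)) = 4 - (-30216)/((-1/215*60)) = 4 - (-30216)/(-12/43) = 4 - (-30216)*(-43)/12 = 4 - 1*108274 = 4 - 108274 = -108270)
(b - 12601)/((55*(-110) + 102) + 6529) = (-108270 - 12601)/((55*(-110) + 102) + 6529) = -120871/((-6050 + 102) + 6529) = -120871/(-5948 + 6529) = -120871/581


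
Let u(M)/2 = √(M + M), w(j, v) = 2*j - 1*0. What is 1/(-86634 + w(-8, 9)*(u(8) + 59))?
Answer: -1/87706 ≈ -1.1402e-5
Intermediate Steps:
w(j, v) = 2*j (w(j, v) = 2*j + 0 = 2*j)
u(M) = 2*√2*√M (u(M) = 2*√(M + M) = 2*√(2*M) = 2*(√2*√M) = 2*√2*√M)
1/(-86634 + w(-8, 9)*(u(8) + 59)) = 1/(-86634 + (2*(-8))*(2*√2*√8 + 59)) = 1/(-86634 - 16*(2*√2*(2*√2) + 59)) = 1/(-86634 - 16*(8 + 59)) = 1/(-86634 - 16*67) = 1/(-86634 - 1072) = 1/(-87706) = -1/87706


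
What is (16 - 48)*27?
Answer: -864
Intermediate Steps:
(16 - 48)*27 = -32*27 = -864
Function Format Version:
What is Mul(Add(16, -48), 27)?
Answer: -864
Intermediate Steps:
Mul(Add(16, -48), 27) = Mul(-32, 27) = -864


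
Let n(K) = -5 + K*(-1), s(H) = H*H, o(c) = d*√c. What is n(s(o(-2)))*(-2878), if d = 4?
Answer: -77706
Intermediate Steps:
o(c) = 4*√c
s(H) = H²
n(K) = -5 - K
n(s(o(-2)))*(-2878) = (-5 - (4*√(-2))²)*(-2878) = (-5 - (4*(I*√2))²)*(-2878) = (-5 - (4*I*√2)²)*(-2878) = (-5 - 1*(-32))*(-2878) = (-5 + 32)*(-2878) = 27*(-2878) = -77706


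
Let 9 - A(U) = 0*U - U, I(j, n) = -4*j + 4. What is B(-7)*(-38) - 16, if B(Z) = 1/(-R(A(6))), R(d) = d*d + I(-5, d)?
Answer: -3946/249 ≈ -15.847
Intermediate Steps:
I(j, n) = 4 - 4*j
A(U) = 9 + U (A(U) = 9 - (0*U - U) = 9 - (0 - U) = 9 - (-1)*U = 9 + U)
R(d) = 24 + d² (R(d) = d*d + (4 - 4*(-5)) = d² + (4 + 20) = d² + 24 = 24 + d²)
B(Z) = -1/249 (B(Z) = 1/(-(24 + (9 + 6)²)) = 1/(-(24 + 15²)) = 1/(-(24 + 225)) = 1/(-1*249) = 1/(-249) = -1/249)
B(-7)*(-38) - 16 = -1/249*(-38) - 16 = 38/249 - 16 = -3946/249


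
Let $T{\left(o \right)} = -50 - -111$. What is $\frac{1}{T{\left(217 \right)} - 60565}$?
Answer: $- \frac{1}{60504} \approx -1.6528 \cdot 10^{-5}$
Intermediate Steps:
$T{\left(o \right)} = 61$ ($T{\left(o \right)} = -50 + 111 = 61$)
$\frac{1}{T{\left(217 \right)} - 60565} = \frac{1}{61 - 60565} = \frac{1}{-60504} = - \frac{1}{60504}$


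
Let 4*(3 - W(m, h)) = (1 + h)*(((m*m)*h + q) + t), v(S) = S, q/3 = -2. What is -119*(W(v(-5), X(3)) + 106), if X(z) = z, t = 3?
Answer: -4403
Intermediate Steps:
q = -6 (q = 3*(-2) = -6)
W(m, h) = 3 - (1 + h)*(-3 + h*m²)/4 (W(m, h) = 3 - (1 + h)*(((m*m)*h - 6) + 3)/4 = 3 - (1 + h)*((m²*h - 6) + 3)/4 = 3 - (1 + h)*((h*m² - 6) + 3)/4 = 3 - (1 + h)*((-6 + h*m²) + 3)/4 = 3 - (1 + h)*(-3 + h*m²)/4)
-119*(W(v(-5), X(3)) + 106) = -119*((15/4 + (¾)*3 - ¼*3*(-5)² - ¼*3²*(-5)²) + 106) = -119*((15/4 + 9/4 - ¼*3*25 - ¼*9*25) + 106) = -119*((15/4 + 9/4 - 75/4 - 225/4) + 106) = -119*(-69 + 106) = -119*37 = -4403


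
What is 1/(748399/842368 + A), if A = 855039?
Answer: 842368/720258240751 ≈ 1.1695e-6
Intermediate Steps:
1/(748399/842368 + A) = 1/(748399/842368 + 855039) = 1/(720258240751/842368) = 842368/720258240751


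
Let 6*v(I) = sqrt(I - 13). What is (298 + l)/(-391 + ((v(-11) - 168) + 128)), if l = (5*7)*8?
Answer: -747354/557285 - 578*I*sqrt(6)/557285 ≈ -1.3411 - 0.0025405*I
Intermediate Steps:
v(I) = sqrt(-13 + I)/6 (v(I) = sqrt(I - 13)/6 = sqrt(-13 + I)/6)
l = 280 (l = 35*8 = 280)
(298 + l)/(-391 + ((v(-11) - 168) + 128)) = (298 + 280)/(-391 + ((sqrt(-13 - 11)/6 - 168) + 128)) = 578/(-391 + ((sqrt(-24)/6 - 168) + 128)) = 578/(-391 + (((2*I*sqrt(6))/6 - 168) + 128)) = 578/(-391 + ((I*sqrt(6)/3 - 168) + 128)) = 578/(-391 + ((-168 + I*sqrt(6)/3) + 128)) = 578/(-391 + (-40 + I*sqrt(6)/3)) = 578/(-431 + I*sqrt(6)/3)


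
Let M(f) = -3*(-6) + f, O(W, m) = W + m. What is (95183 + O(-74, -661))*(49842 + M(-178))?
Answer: 4692365536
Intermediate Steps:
M(f) = 18 + f
(95183 + O(-74, -661))*(49842 + M(-178)) = (95183 + (-74 - 661))*(49842 + (18 - 178)) = (95183 - 735)*(49842 - 160) = 94448*49682 = 4692365536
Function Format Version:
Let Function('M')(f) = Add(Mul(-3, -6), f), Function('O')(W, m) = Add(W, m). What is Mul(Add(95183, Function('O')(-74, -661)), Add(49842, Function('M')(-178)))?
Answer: 4692365536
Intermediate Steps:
Function('M')(f) = Add(18, f)
Mul(Add(95183, Function('O')(-74, -661)), Add(49842, Function('M')(-178))) = Mul(Add(95183, Add(-74, -661)), Add(49842, Add(18, -178))) = Mul(Add(95183, -735), Add(49842, -160)) = Mul(94448, 49682) = 4692365536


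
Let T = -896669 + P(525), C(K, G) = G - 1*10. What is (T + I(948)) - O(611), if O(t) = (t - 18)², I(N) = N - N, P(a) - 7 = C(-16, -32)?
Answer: -1248353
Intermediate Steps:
C(K, G) = -10 + G (C(K, G) = G - 10 = -10 + G)
P(a) = -35 (P(a) = 7 + (-10 - 32) = 7 - 42 = -35)
I(N) = 0
T = -896704 (T = -896669 - 35 = -896704)
O(t) = (-18 + t)²
(T + I(948)) - O(611) = (-896704 + 0) - (-18 + 611)² = -896704 - 1*593² = -896704 - 1*351649 = -896704 - 351649 = -1248353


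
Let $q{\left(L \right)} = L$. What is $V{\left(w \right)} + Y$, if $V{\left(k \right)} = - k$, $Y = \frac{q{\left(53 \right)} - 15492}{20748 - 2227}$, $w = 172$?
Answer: $- \frac{3201051}{18521} \approx -172.83$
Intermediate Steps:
$Y = - \frac{15439}{18521}$ ($Y = \frac{53 - 15492}{20748 - 2227} = - \frac{15439}{18521} \approx -0.83359$)
$V{\left(w \right)} + Y = \left(-1\right) 172 - \frac{15439}{18521} = -172 - \frac{15439}{18521} = - \frac{3201051}{18521}$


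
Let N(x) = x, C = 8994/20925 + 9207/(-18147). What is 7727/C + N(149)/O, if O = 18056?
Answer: -5886541617559223/59067910888 ≈ -99657.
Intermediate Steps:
C = -3271373/42191775 (C = 8994*(1/20925) + 9207*(-1/18147) = 2998/6975 - 3069/6049 = -3271373/42191775 ≈ -0.077536)
7727/C + N(149)/O = 7727/(-3271373/42191775) + 149/18056 = 7727*(-42191775/3271373) + 149*(1/18056) = -326015845425/3271373 + 149/18056 = -5886541617559223/59067910888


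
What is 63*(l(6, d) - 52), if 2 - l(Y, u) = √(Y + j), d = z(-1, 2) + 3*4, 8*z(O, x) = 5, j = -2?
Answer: -3276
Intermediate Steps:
z(O, x) = 5/8 (z(O, x) = (⅛)*5 = 5/8)
d = 101/8 (d = 5/8 + 3*4 = 5/8 + 12 = 101/8 ≈ 12.625)
l(Y, u) = 2 - √(-2 + Y) (l(Y, u) = 2 - √(Y - 2) = 2 - √(-2 + Y))
63*(l(6, d) - 52) = 63*((2 - √(-2 + 6)) - 52) = 63*((2 - √4) - 52) = 63*((2 - 1*2) - 52) = 63*((2 - 2) - 52) = 63*(0 - 52) = 63*(-52) = -3276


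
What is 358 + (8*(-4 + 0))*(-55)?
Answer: 2118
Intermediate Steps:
358 + (8*(-4 + 0))*(-55) = 358 + (8*(-4))*(-55) = 358 - 32*(-55) = 358 + 1760 = 2118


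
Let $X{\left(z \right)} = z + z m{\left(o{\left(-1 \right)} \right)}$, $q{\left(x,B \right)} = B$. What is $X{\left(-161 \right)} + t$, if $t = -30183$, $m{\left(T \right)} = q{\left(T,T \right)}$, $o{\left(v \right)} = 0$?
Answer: $-30344$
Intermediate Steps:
$m{\left(T \right)} = T$
$X{\left(z \right)} = z$ ($X{\left(z \right)} = z + z 0 = z + 0 = z$)
$X{\left(-161 \right)} + t = -161 - 30183 = -30344$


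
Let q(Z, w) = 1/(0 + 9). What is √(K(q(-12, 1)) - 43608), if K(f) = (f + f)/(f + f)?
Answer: I*√43607 ≈ 208.82*I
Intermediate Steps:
q(Z, w) = ⅑ (q(Z, w) = 1/9 = ⅑)
K(f) = 1 (K(f) = (2*f)/((2*f)) = (2*f)*(1/(2*f)) = 1)
√(K(q(-12, 1)) - 43608) = √(1 - 43608) = √(-43607) = I*√43607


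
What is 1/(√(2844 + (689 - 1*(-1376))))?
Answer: √4909/4909 ≈ 0.014273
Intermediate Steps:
1/(√(2844 + (689 - 1*(-1376)))) = 1/(√(2844 + (689 + 1376))) = 1/(√(2844 + 2065)) = 1/(√4909) = √4909/4909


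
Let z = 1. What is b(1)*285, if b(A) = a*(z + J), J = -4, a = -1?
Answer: 855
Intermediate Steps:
b(A) = 3 (b(A) = -(1 - 4) = -1*(-3) = 3)
b(1)*285 = 3*285 = 855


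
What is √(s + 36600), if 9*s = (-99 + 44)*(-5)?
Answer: 5*√13187/3 ≈ 191.39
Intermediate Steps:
s = 275/9 (s = ((-99 + 44)*(-5))/9 = (-55*(-5))/9 = (⅑)*275 = 275/9 ≈ 30.556)
√(s + 36600) = √(275/9 + 36600) = √(329675/9) = 5*√13187/3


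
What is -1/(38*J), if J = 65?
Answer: -1/2470 ≈ -0.00040486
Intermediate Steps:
-1/(38*J) = -1/(38*65) = -1/2470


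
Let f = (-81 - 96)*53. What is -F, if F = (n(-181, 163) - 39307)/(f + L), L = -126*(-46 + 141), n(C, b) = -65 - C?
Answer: -39191/21351 ≈ -1.8356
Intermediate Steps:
L = -11970 (L = -126*95 = -11970)
f = -9381 (f = -177*53 = -9381)
F = 39191/21351 (F = ((-65 - 1*(-181)) - 39307)/(-9381 - 11970) = ((-65 + 181) - 39307)/(-21351) = (116 - 39307)*(-1/21351) = -39191*(-1/21351) = 39191/21351 ≈ 1.8356)
-F = -1*39191/21351 = -39191/21351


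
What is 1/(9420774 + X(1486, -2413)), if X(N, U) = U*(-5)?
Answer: 1/9432839 ≈ 1.0601e-7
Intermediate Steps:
X(N, U) = -5*U
1/(9420774 + X(1486, -2413)) = 1/(9420774 - 5*(-2413)) = 1/(9420774 + 12065) = 1/9432839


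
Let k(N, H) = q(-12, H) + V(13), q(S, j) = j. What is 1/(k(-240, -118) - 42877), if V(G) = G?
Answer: -1/42982 ≈ -2.3266e-5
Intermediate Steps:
k(N, H) = 13 + H (k(N, H) = H + 13 = 13 + H)
1/(k(-240, -118) - 42877) = 1/((13 - 118) - 42877) = 1/(-105 - 42877) = 1/(-42982) = -1/42982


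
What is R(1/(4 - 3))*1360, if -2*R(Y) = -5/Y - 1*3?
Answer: 5440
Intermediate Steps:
R(Y) = 3/2 + 5/(2*Y) (R(Y) = -(-5/Y - 1*3)/2 = -(-5/Y - 3)/2 = -(-3 - 5/Y)/2 = 3/2 + 5/(2*Y))
R(1/(4 - 3))*1360 = ((5 + 3/(4 - 3))/(2*(1/(4 - 3))))*1360 = ((5 + 3/1)/(2*(1/1)))*1360 = ((½)*(5 + 3*1)/1)*1360 = ((½)*1*(5 + 3))*1360 = ((½)*1*8)*1360 = 4*1360 = 5440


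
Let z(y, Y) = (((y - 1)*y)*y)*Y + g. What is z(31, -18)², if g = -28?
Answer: 269327785024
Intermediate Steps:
z(y, Y) = -28 + Y*y²*(-1 + y) (z(y, Y) = (((y - 1)*y)*y)*Y - 28 = (((-1 + y)*y)*y)*Y - 28 = ((y*(-1 + y))*y)*Y - 28 = (y²*(-1 + y))*Y - 28 = Y*y²*(-1 + y) - 28 = -28 + Y*y²*(-1 + y))
z(31, -18)² = (-28 - 18*31³ - 1*(-18)*31²)² = (-28 - 18*29791 - 1*(-18)*961)² = (-28 - 536238 + 17298)² = (-518968)² = 269327785024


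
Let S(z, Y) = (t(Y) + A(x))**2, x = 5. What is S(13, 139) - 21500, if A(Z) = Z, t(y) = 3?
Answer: -21436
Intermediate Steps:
S(z, Y) = 64 (S(z, Y) = (3 + 5)**2 = 8**2 = 64)
S(13, 139) - 21500 = 64 - 21500 = -21436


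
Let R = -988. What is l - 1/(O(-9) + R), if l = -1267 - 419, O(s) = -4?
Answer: -1672511/992 ≈ -1686.0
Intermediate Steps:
l = -1686
l - 1/(O(-9) + R) = -1686 - 1/(-4 - 988) = -1686 - 1/(-992) = -1686 - 1*(-1/992) = -1686 + 1/992 = -1672511/992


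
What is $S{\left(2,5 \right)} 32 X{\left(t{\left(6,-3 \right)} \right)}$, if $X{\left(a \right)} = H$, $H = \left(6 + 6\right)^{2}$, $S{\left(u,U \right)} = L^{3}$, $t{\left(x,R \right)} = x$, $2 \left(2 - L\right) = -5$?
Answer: $419904$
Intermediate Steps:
$L = \frac{9}{2}$ ($L = 2 - - \frac{5}{2} = 2 + \frac{5}{2} = \frac{9}{2} \approx 4.5$)
$S{\left(u,U \right)} = \frac{729}{8}$ ($S{\left(u,U \right)} = \left(\frac{9}{2}\right)^{3} = \frac{729}{8}$)
$H = 144$ ($H = 12^{2} = 144$)
$X{\left(a \right)} = 144$
$S{\left(2,5 \right)} 32 X{\left(t{\left(6,-3 \right)} \right)} = \frac{729}{8} \cdot 32 \cdot 144 = 2916 \cdot 144 = 419904$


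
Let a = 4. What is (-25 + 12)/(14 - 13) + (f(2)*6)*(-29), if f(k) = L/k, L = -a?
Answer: 335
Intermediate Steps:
L = -4 (L = -1*4 = -4)
f(k) = -4/k
(-25 + 12)/(14 - 13) + (f(2)*6)*(-29) = (-25 + 12)/(14 - 13) + (-4/2*6)*(-29) = -13/1 + (-4*½*6)*(-29) = -13*1 - 2*6*(-29) = -13 - 12*(-29) = -13 + 348 = 335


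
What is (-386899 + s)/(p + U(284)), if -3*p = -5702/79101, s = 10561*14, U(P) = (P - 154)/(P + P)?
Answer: -16110211160340/17044063 ≈ -9.4521e+5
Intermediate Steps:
U(P) = (-154 + P)/(2*P) (U(P) = (-154 + P)/((2*P)) = (-154 + P)*(1/(2*P)) = (-154 + P)/(2*P))
s = 147854
p = 5702/237303 (p = -(-5702)/(3*79101) = -⅓*(-5702/79101) = 5702/237303 ≈ 0.024028)
(-386899 + s)/(p + U(284)) = (-386899 + 147854)/(5702/237303 + (½)*(-154 + 284)/284) = -239045/(5702/237303 + (½)*(1/284)*130) = -239045/(5702/237303 + 65/284) = -239045/17044063/67394052 = -239045*67394052/17044063 = -16110211160340/17044063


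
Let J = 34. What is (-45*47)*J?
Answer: -71910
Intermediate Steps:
(-45*47)*J = -45*47*34 = -2115*34 = -71910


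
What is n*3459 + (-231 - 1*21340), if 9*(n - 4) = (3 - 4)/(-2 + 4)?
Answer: -47563/6 ≈ -7927.2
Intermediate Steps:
n = 71/18 (n = 4 + ((3 - 4)/(-2 + 4))/9 = 4 + (-1/2)/9 = 4 + (-1*1/2)/9 = 4 + (1/9)*(-1/2) = 4 - 1/18 = 71/18 ≈ 3.9444)
n*3459 + (-231 - 1*21340) = (71/18)*3459 + (-231 - 1*21340) = 81863/6 + (-231 - 21340) = 81863/6 - 21571 = -47563/6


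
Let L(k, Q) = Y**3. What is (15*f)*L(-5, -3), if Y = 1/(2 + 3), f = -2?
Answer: -6/25 ≈ -0.24000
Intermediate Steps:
Y = 1/5 ≈ 0.20000
L(k, Q) = 1/125 (L(k, Q) = (1/5)**3 = 1/125)
(15*f)*L(-5, -3) = (15*(-2))*(1/125) = -30*1/125 = -6/25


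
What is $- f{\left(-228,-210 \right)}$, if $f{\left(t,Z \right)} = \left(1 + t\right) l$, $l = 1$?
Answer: $227$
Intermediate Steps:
$f{\left(t,Z \right)} = 1 + t$ ($f{\left(t,Z \right)} = \left(1 + t\right) 1 = 1 + t$)
$- f{\left(-228,-210 \right)} = - (1 - 228) = \left(-1\right) \left(-227\right) = 227$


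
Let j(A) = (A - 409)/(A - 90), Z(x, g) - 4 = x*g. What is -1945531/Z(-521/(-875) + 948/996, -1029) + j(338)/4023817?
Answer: 5035657352590258171/4110526039389784 ≈ 1225.1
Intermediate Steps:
Z(x, g) = 4 + g*x (Z(x, g) = 4 + x*g = 4 + g*x)
j(A) = (-409 + A)/(-90 + A)
-1945531/Z(-521/(-875) + 948/996, -1029) + j(338)/4023817 = -1945531/(4 - 1029*(-521/(-875) + 948/996)) + ((-409 + 338)/(-90 + 338))/4023817 = -1945531/(4 - 1029*(-521*(-1/875) + 948*(1/996))) + (-71/248)*(1/4023817) = -1945531/(4 - 1029*(521/875 + 79/83)) + ((1/248)*(-71))*(1/4023817) = -1945531/(4 - 1029*112368/72625) - 71/248*1/4023817 = -1945531/(4 - 16518096/10375) - 71/997906616 = -1945531/(-16476596/10375) - 71/997906616 = -1945531*(-10375/16476596) - 71/997906616 = 20184884125/16476596 - 71/997906616 = 5035657352590258171/4110526039389784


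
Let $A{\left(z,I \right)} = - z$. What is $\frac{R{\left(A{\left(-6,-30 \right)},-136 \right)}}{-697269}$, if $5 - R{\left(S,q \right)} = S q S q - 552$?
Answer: $\frac{665299}{697269} \approx 0.95415$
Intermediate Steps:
$R{\left(S,q \right)} = 557 - S^{2} q^{2}$ ($R{\left(S,q \right)} = 5 - \left(S q S q - 552\right) = 5 - \left(q S^{2} q - 552\right) = 5 - \left(S^{2} q^{2} - 552\right) = 5 - \left(-552 + S^{2} q^{2}\right) = 557 - S^{2} q^{2}$)
$\frac{R{\left(A{\left(-6,-30 \right)},-136 \right)}}{-697269} = \frac{557 - \left(\left(-1\right) \left(-6\right)\right)^{2} \left(-136\right)^{2}}{-697269} = \left(557 - 6^{2} \cdot 18496\right) \left(- \frac{1}{697269}\right) = \left(557 - 36 \cdot 18496\right) \left(- \frac{1}{697269}\right) = \left(557 - 665856\right) \left(- \frac{1}{697269}\right) = \left(-665299\right) \left(- \frac{1}{697269}\right) = \frac{665299}{697269}$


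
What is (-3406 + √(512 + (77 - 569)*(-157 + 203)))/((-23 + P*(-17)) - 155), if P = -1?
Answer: 3406/161 - 2*I*√5530/161 ≈ 21.155 - 0.92378*I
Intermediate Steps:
(-3406 + √(512 + (77 - 569)*(-157 + 203)))/((-23 + P*(-17)) - 155) = (-3406 + √(512 + (77 - 569)*(-157 + 203)))/((-23 - 1*(-17)) - 155) = (-3406 + √(512 - 492*46))/((-23 + 17) - 155) = (-3406 + √(512 - 22632))/(-6 - 155) = (-3406 + √(-22120))/(-161) = (-3406 + 2*I*√5530)*(-1/161) = 3406/161 - 2*I*√5530/161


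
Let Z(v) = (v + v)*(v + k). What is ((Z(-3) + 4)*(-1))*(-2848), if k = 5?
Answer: -22784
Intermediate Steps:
Z(v) = 2*v*(5 + v) (Z(v) = (v + v)*(v + 5) = (2*v)*(5 + v) = 2*v*(5 + v))
((Z(-3) + 4)*(-1))*(-2848) = ((2*(-3)*(5 - 3) + 4)*(-1))*(-2848) = ((2*(-3)*2 + 4)*(-1))*(-2848) = ((-12 + 4)*(-1))*(-2848) = -8*(-1)*(-2848) = 8*(-2848) = -22784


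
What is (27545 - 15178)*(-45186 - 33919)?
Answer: -978291535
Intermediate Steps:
(27545 - 15178)*(-45186 - 33919) = 12367*(-79105) = -978291535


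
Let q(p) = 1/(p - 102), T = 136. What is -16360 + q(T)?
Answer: -556239/34 ≈ -16360.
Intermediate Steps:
q(p) = 1/(-102 + p)
-16360 + q(T) = -16360 + 1/(-102 + 136) = -16360 + 1/34 = -556239/34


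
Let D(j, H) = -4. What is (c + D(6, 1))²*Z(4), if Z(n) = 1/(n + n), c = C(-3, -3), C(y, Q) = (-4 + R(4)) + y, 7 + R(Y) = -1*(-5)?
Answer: 169/8 ≈ 21.125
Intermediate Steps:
R(Y) = -2 (R(Y) = -7 - 1*(-5) = -7 + 5 = -2)
C(y, Q) = -6 + y (C(y, Q) = (-4 - 2) + y = -6 + y)
c = -9 (c = -6 - 3 = -9)
Z(n) = 1/(2*n)
(c + D(6, 1))²*Z(4) = (-9 - 4)²*((½)/4) = (-13)²*((½)*(¼)) = 169*(⅛) = 169/8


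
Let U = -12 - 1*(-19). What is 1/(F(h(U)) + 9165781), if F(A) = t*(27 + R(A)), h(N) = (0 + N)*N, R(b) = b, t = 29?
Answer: 1/9167985 ≈ 1.0908e-7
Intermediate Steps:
U = 7 (U = -12 + 19 = 7)
h(N) = N² (h(N) = N*N = N²)
F(A) = 783 + 29*A (F(A) = 29*(27 + A) = 783 + 29*A)
1/(F(h(U)) + 9165781) = 1/((783 + 29*7²) + 9165781) = 1/((783 + 29*49) + 9165781) = 1/((783 + 1421) + 9165781) = 1/(2204 + 9165781) = 1/9167985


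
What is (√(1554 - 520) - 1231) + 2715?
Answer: 1484 + √1034 ≈ 1516.2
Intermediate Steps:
(√(1554 - 520) - 1231) + 2715 = (√1034 - 1231) + 2715 = (-1231 + √1034) + 2715 = 1484 + √1034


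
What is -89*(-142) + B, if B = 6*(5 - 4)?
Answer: 12644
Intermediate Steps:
B = 6 (B = 6*1 = 6)
-89*(-142) + B = -89*(-142) + 6 = 12638 + 6 = 12644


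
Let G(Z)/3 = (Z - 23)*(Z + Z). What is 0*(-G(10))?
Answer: 0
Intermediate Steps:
G(Z) = 6*Z*(-23 + Z) (G(Z) = 3*((Z - 23)*(Z + Z)) = 3*((-23 + Z)*(2*Z)) = 3*(2*Z*(-23 + Z)) = 6*Z*(-23 + Z))
0*(-G(10)) = 0*(-6*10*(-23 + 10)) = 0*(-6*10*(-13)) = 0*(-1*(-780)) = 0*780 = 0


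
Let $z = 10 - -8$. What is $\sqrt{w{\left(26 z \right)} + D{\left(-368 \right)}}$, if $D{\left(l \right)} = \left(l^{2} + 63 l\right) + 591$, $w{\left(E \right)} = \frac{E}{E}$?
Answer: $8 \sqrt{1763} \approx 335.9$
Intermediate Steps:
$z = 18$ ($z = 10 + 8 = 18$)
$w{\left(E \right)} = 1$
$D{\left(l \right)} = 591 + l^{2} + 63 l$
$\sqrt{w{\left(26 z \right)} + D{\left(-368 \right)}} = \sqrt{1 + \left(591 + \left(-368\right)^{2} + 63 \left(-368\right)\right)} = \sqrt{1 + \left(591 + 135424 - 23184\right)} = \sqrt{1 + 112831} = \sqrt{112832} = 8 \sqrt{1763}$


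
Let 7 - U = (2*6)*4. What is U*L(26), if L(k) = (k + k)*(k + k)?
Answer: -110864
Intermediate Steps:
L(k) = 4*k**2 (L(k) = (2*k)*(2*k) = 4*k**2)
U = -41 (U = 7 - 2*6*4 = 7 - 12*4 = 7 - 1*48 = 7 - 48 = -41)
U*L(26) = -164*26**2 = -164*676 = -41*2704 = -110864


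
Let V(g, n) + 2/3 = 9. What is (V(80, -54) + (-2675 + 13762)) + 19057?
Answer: 90457/3 ≈ 30152.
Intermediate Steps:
V(g, n) = 25/3 (V(g, n) = -⅔ + 9 = 25/3)
(V(80, -54) + (-2675 + 13762)) + 19057 = (25/3 + (-2675 + 13762)) + 19057 = (25/3 + 11087) + 19057 = 33286/3 + 19057 = 90457/3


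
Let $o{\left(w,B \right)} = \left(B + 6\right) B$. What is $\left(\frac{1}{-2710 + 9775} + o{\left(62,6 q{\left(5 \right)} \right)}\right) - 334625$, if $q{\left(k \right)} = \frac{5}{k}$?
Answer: $- \frac{2363616944}{7065} \approx -3.3455 \cdot 10^{5}$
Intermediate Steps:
$o{\left(w,B \right)} = B \left(6 + B\right)$ ($o{\left(w,B \right)} = \left(6 + B\right) B = B \left(6 + B\right)$)
$\left(\frac{1}{-2710 + 9775} + o{\left(62,6 q{\left(5 \right)} \right)}\right) - 334625 = \left(\frac{1}{-2710 + 9775} + 6 \cdot \frac{5}{5} \left(6 + 6 \cdot \frac{5}{5}\right)\right) - 334625 = \left(\frac{1}{7065} + 6 \cdot 5 \cdot \frac{1}{5} \left(6 + 6 \cdot 5 \cdot \frac{1}{5}\right)\right) - 334625 = \left(\frac{1}{7065} + 6 \cdot 1 \left(6 + 6 \cdot 1\right)\right) - 334625 = \left(\frac{1}{7065} + 6 \left(6 + 6\right)\right) - 334625 = \left(\frac{1}{7065} + 6 \cdot 12\right) - 334625 = \left(\frac{1}{7065} + 72\right) - 334625 = \frac{508681}{7065} - 334625 = - \frac{2363616944}{7065}$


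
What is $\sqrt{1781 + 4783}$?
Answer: $2 \sqrt{1641} \approx 81.019$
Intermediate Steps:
$\sqrt{1781 + 4783} = \sqrt{6564} = 2 \sqrt{1641}$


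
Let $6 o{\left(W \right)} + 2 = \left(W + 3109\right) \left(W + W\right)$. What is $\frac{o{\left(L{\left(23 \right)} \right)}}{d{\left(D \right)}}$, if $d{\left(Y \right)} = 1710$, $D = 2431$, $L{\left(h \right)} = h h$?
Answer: $\frac{1924501}{5130} \approx 375.15$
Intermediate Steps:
$L{\left(h \right)} = h^{2}$
$o{\left(W \right)} = - \frac{1}{3} + \frac{W \left(3109 + W\right)}{3}$ ($o{\left(W \right)} = - \frac{1}{3} + \frac{\left(W + 3109\right) \left(W + W\right)}{6} = - \frac{1}{3} + \frac{\left(3109 + W\right) 2 W}{6} = - \frac{1}{3} + \frac{2 W \left(3109 + W\right)}{6} = - \frac{1}{3} + \frac{W \left(3109 + W\right)}{3}$)
$\frac{o{\left(L{\left(23 \right)} \right)}}{d{\left(D \right)}} = \frac{- \frac{1}{3} + \frac{\left(23^{2}\right)^{2}}{3} + \frac{3109 \cdot 23^{2}}{3}}{1710} = \left(- \frac{1}{3} + \frac{529^{2}}{3} + \frac{3109}{3} \cdot 529\right) \frac{1}{1710} = \left(- \frac{1}{3} + \frac{1}{3} \cdot 279841 + \frac{1644661}{3}\right) \frac{1}{1710} = \left(- \frac{1}{3} + \frac{279841}{3} + \frac{1644661}{3}\right) \frac{1}{1710} = \frac{1924501}{3} \cdot \frac{1}{1710} = \frac{1924501}{5130}$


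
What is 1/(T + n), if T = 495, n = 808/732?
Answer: 183/90787 ≈ 0.0020157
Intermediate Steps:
n = 202/183 (n = 808*(1/732) = 202/183 ≈ 1.1038)
1/(T + n) = 1/(495 + 202/183) = 1/(90787/183) = 183/90787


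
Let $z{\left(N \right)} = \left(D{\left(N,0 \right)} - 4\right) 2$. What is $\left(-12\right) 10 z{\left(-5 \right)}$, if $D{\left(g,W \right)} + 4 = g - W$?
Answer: $3120$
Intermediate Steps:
$D{\left(g,W \right)} = -4 + g - W$ ($D{\left(g,W \right)} = -4 - \left(W - g\right) = -4 + g - W$)
$z{\left(N \right)} = -16 + 2 N$ ($z{\left(N \right)} = \left(\left(-4 + N - 0\right) - 4\right) 2 = \left(\left(-4 + N + 0\right) - 4\right) 2 = \left(\left(-4 + N\right) - 4\right) 2 = \left(-8 + N\right) 2 = -16 + 2 N$)
$\left(-12\right) 10 z{\left(-5 \right)} = \left(-12\right) 10 \left(-16 + 2 \left(-5\right)\right) = - 120 \left(-16 - 10\right) = \left(-120\right) \left(-26\right) = 3120$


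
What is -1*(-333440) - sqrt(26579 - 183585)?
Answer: 333440 - I*sqrt(157006) ≈ 3.3344e+5 - 396.24*I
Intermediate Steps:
-1*(-333440) - sqrt(26579 - 183585) = 333440 - sqrt(-157006) = 333440 - I*sqrt(157006)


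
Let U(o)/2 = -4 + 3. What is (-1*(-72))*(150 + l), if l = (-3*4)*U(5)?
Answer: 12528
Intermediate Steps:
U(o) = -2 (U(o) = 2*(-4 + 3) = 2*(-1) = -2)
l = 24 (l = -3*4*(-2) = -12*(-2) = 24)
(-1*(-72))*(150 + l) = (-1*(-72))*(150 + 24) = 72*174 = 12528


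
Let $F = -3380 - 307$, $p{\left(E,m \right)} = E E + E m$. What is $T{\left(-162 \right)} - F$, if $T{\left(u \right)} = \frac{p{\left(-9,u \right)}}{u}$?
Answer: $\frac{7355}{2} \approx 3677.5$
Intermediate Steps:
$p{\left(E,m \right)} = E^{2} + E m$
$T{\left(u \right)} = \frac{81 - 9 u}{u}$ ($T{\left(u \right)} = \frac{\left(-9\right) \left(-9 + u\right)}{u} = \frac{81 - 9 u}{u}$)
$F = -3687$
$T{\left(-162 \right)} - F = \left(-9 + \frac{81}{-162}\right) - -3687 = \left(-9 + 81 \left(- \frac{1}{162}\right)\right) + 3687 = \left(-9 - \frac{1}{2}\right) + 3687 = - \frac{19}{2} + 3687 = \frac{7355}{2}$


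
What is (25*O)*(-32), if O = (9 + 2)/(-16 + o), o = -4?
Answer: 440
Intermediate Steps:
O = -11/20 (O = (9 + 2)/(-16 - 4) = 11/(-20) = 11*(-1/20) = -11/20 ≈ -0.55000)
(25*O)*(-32) = (25*(-11/20))*(-32) = -55/4*(-32) = 440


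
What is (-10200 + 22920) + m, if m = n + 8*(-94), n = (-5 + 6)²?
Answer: 11969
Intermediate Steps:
n = 1 (n = 1² = 1)
m = -751 (m = 1 + 8*(-94) = 1 - 752 = -751)
(-10200 + 22920) + m = (-10200 + 22920) - 751 = 12720 - 751 = 11969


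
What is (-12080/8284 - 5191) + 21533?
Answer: 33841262/2071 ≈ 16341.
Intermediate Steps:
(-12080/8284 - 5191) + 21533 = (-12080*1/8284 - 5191) + 21533 = (-3020/2071 - 5191) + 21533 = -10753581/2071 + 21533 = 33841262/2071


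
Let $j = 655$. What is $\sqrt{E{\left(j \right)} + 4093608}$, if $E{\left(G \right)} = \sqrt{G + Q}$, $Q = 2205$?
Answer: $\sqrt{4093608 + 2 \sqrt{715}} \approx 2023.3$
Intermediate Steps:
$E{\left(G \right)} = \sqrt{2205 + G}$ ($E{\left(G \right)} = \sqrt{G + 2205} = \sqrt{2205 + G}$)
$\sqrt{E{\left(j \right)} + 4093608} = \sqrt{\sqrt{2205 + 655} + 4093608} = \sqrt{\sqrt{2860} + 4093608} = \sqrt{2 \sqrt{715} + 4093608} = \sqrt{4093608 + 2 \sqrt{715}}$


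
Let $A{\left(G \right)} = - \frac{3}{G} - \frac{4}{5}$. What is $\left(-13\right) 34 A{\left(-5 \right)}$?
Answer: $\frac{442}{5} \approx 88.4$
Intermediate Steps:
$A{\left(G \right)} = - \frac{4}{5} - \frac{3}{G}$ ($A{\left(G \right)} = - \frac{3}{G} - \frac{4}{5} = - \frac{4}{5} - \frac{3}{G}$)
$\left(-13\right) 34 A{\left(-5 \right)} = \left(-13\right) 34 \left(- \frac{4}{5} - \frac{3}{-5}\right) = - 442 \left(- \frac{4}{5} - - \frac{3}{5}\right) = - 442 \left(- \frac{4}{5} + \frac{3}{5}\right) = \left(-442\right) \left(- \frac{1}{5}\right) = \frac{442}{5}$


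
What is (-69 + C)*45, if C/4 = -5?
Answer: -4005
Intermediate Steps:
C = -20 (C = 4*(-5) = -20)
(-69 + C)*45 = (-69 - 20)*45 = -89*45 = -4005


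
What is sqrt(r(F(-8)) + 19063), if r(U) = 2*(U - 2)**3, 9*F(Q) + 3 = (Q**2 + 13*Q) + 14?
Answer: sqrt(13689281)/27 ≈ 137.03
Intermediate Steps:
F(Q) = 11/9 + Q**2/9 + 13*Q/9 (F(Q) = -1/3 + ((Q**2 + 13*Q) + 14)/9 = -1/3 + (14 + Q**2 + 13*Q)/9 = -1/3 + (14/9 + Q**2/9 + 13*Q/9) = 11/9 + Q**2/9 + 13*Q/9)
r(U) = 2*(-2 + U)**3
sqrt(r(F(-8)) + 19063) = sqrt(2*(-2 + (11/9 + (1/9)*(-8)**2 + (13/9)*(-8)))**3 + 19063) = sqrt(2*(-2 + (11/9 + (1/9)*64 - 104/9))**3 + 19063) = sqrt(2*(-2 + (11/9 + 64/9 - 104/9))**3 + 19063) = sqrt(2*(-2 - 29/9)**3 + 19063) = sqrt(2*(-47/9)**3 + 19063) = sqrt(2*(-103823/729) + 19063) = sqrt(-207646/729 + 19063) = sqrt(13689281/729) = sqrt(13689281)/27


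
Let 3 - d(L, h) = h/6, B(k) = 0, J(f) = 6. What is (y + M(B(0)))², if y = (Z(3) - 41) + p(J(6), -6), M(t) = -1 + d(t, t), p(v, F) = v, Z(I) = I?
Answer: 900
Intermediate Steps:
d(L, h) = 3 - h/6
M(t) = 2 - t/6 (M(t) = -1 + (3 - t/6) = 2 - t/6)
y = -32 (y = (3 - 41) + 6 = -38 + 6 = -32)
(y + M(B(0)))² = (-32 + (2 - ⅙*0))² = (-32 + (2 + 0))² = (-32 + 2)² = (-30)² = 900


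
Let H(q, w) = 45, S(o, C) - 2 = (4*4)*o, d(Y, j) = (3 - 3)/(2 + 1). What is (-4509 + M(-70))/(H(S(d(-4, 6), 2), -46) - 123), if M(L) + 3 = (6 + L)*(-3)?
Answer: 720/13 ≈ 55.385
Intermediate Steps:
d(Y, j) = 0 (d(Y, j) = 0/3 = 0*(1/3) = 0)
S(o, C) = 2 + 16*o (S(o, C) = 2 + (4*4)*o = 2 + 16*o)
M(L) = -21 - 3*L (M(L) = -3 + (6 + L)*(-3) = -3 + (-18 - 3*L) = -21 - 3*L)
(-4509 + M(-70))/(H(S(d(-4, 6), 2), -46) - 123) = (-4509 + (-21 - 3*(-70)))/(45 - 123) = (-4509 + (-21 + 210))/(-78) = (-4509 + 189)*(-1/78) = -4320*(-1/78) = 720/13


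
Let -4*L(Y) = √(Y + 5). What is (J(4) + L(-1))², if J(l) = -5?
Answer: 121/4 ≈ 30.250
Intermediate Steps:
L(Y) = -√(5 + Y)/4 (L(Y) = -√(Y + 5)/4 = -√(5 + Y)/4)
(J(4) + L(-1))² = (-5 - √(5 - 1)/4)² = (-5 - √4/4)² = (-5 - ¼*2)² = (-5 - ½)² = (-11/2)² = 121/4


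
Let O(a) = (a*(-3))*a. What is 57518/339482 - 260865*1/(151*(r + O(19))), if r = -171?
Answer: 1506821747/973973858 ≈ 1.5471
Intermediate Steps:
O(a) = -3*a² (O(a) = (-3*a)*a = -3*a²)
57518/339482 - 260865*1/(151*(r + O(19))) = 57518/339482 - 260865*1/(151*(-171 - 3*19²)) = 57518*(1/339482) - 260865*1/(151*(-171 - 3*361)) = 28759/169741 - 260865*1/(151*(-171 - 1083)) = 28759/169741 - 260865/(151*(-1254)) = 28759/169741 - 260865/(-189354) = 28759/169741 - 260865*(-1/189354) = 28759/169741 + 7905/5738 = 1506821747/973973858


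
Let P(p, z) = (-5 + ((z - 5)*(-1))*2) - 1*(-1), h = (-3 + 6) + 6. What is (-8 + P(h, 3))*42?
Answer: -336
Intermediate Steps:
h = 9 (h = 3 + 6 = 9)
P(p, z) = 6 - 2*z (P(p, z) = (-5 + ((-5 + z)*(-1))*2) + 1 = (-5 + (5 - z)*2) + 1 = (-5 + (10 - 2*z)) + 1 = (5 - 2*z) + 1 = 6 - 2*z)
(-8 + P(h, 3))*42 = (-8 + (6 - 2*3))*42 = (-8 + (6 - 6))*42 = (-8 + 0)*42 = -8*42 = -336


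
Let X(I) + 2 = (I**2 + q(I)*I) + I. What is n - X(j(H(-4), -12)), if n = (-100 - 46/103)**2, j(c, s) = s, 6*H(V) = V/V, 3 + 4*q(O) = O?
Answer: 105183141/10609 ≈ 9914.5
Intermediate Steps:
q(O) = -3/4 + O/4
H(V) = 1/6 (H(V) = (V/V)/6 = (1/6)*1 = 1/6)
X(I) = -2 + I + I**2 + I*(-3/4 + I/4) (X(I) = -2 + ((I**2 + (-3/4 + I/4)*I) + I) = -2 + ((I**2 + I*(-3/4 + I/4)) + I) = -2 + (I + I**2 + I*(-3/4 + I/4)) = -2 + I + I**2 + I*(-3/4 + I/4))
n = 107039716/10609 (n = (-100 - 46*1/103)**2 = (-100 - 46/103)**2 = (-10346/103)**2 = 107039716/10609 ≈ 10090.)
n - X(j(H(-4), -12)) = 107039716/10609 - (-2 + (1/4)*(-12) + (5/4)*(-12)**2) = 107039716/10609 - (-2 - 3 + (5/4)*144) = 107039716/10609 - (-2 - 3 + 180) = 107039716/10609 - 1*175 = 107039716/10609 - 175 = 105183141/10609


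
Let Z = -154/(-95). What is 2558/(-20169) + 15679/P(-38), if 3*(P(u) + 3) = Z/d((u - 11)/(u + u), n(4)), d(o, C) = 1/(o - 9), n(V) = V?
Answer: -684995277232/328290813 ≈ -2086.6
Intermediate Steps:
Z = 154/95 (Z = -154*(-1/95) = 154/95 ≈ 1.6211)
d(o, C) = 1/(-9 + o)
P(u) = -747/95 + 77*(-11 + u)/(285*u) (P(u) = -3 + (154/(95*(1/(-9 + (u - 11)/(u + u)))))/3 = -3 + (154/(95*(1/(-9 + (-11 + u)/((2*u))))))/3 = -3 + (154/(95*(1/(-9 + (-11 + u)*(1/(2*u))))))/3 = -3 + (154/(95*(1/(-9 + (-11 + u)/(2*u)))))/3 = -3 + (154*(-9 + (-11 + u)/(2*u))/95)/3 = -3 + (-1386/95 + 77*(-11 + u)/(95*u))/3 = -3 + (-462/95 + 77*(-11 + u)/(285*u)) = -747/95 + 77*(-11 + u)/(285*u))
2558/(-20169) + 15679/P(-38) = 2558/(-20169) + 15679/(((1/285)*(-847 - 2164*(-38))/(-38))) = 2558*(-1/20169) + 15679/(((1/285)*(-1/38)*(-847 + 82232))) = -2558/20169 + 15679/(((1/285)*(-1/38)*81385)) = -2558/20169 + 15679/(-16277/2166) = -2558/20169 + 15679*(-2166/16277) = -2558/20169 - 33960714/16277 = -684995277232/328290813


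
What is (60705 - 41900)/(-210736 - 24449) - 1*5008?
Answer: -235565057/47037 ≈ -5008.1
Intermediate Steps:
(60705 - 41900)/(-210736 - 24449) - 1*5008 = 18805/(-235185) - 5008 = 18805*(-1/235185) - 5008 = -3761/47037 - 5008 = -235565057/47037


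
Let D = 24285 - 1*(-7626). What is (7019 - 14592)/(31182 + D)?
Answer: -7573/63093 ≈ -0.12003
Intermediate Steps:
D = 31911 (D = 24285 + 7626 = 31911)
(7019 - 14592)/(31182 + D) = (7019 - 14592)/(31182 + 31911) = -7573/63093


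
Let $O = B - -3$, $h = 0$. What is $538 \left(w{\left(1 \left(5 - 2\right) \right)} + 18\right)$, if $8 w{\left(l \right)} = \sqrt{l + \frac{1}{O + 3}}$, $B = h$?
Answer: $9684 + \frac{269 \sqrt{114}}{24} \approx 9803.7$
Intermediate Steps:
$B = 0$
$O = 3$ ($O = 0 - -3 = 0 + 3 = 3$)
$w{\left(l \right)} = \frac{\sqrt{\frac{1}{6} + l}}{8}$ ($w{\left(l \right)} = \frac{\sqrt{l + \frac{1}{3 + 3}}}{8} = \frac{\sqrt{l + \frac{1}{6}}}{8} = \frac{\sqrt{\frac{1}{6} + l}}{8}$)
$538 \left(w{\left(1 \left(5 - 2\right) \right)} + 18\right) = 538 \left(\frac{\sqrt{6 + 36 \cdot 1 \left(5 - 2\right)}}{48} + 18\right) = 538 \left(\frac{\sqrt{6 + 36 \cdot 1 \cdot 3}}{48} + 18\right) = 538 \left(\frac{\sqrt{6 + 36 \cdot 3}}{48} + 18\right) = 538 \left(\frac{\sqrt{6 + 108}}{48} + 18\right) = 538 \left(\frac{\sqrt{114}}{48} + 18\right) = 538 \left(18 + \frac{\sqrt{114}}{48}\right) = 9684 + \frac{269 \sqrt{114}}{24}$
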